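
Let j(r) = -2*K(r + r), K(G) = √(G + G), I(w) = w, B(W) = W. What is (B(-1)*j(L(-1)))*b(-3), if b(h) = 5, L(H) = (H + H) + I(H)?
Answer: 20*I*√3 ≈ 34.641*I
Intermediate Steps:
L(H) = 3*H (L(H) = (H + H) + H = 2*H + H = 3*H)
K(G) = √2*√G (K(G) = √(2*G) = √2*√G)
j(r) = -4*√r (j(r) = -2*√2*√(r + r) = -2*√2*√(2*r) = -2*√2*√2*√r = -4*√r)
(B(-1)*j(L(-1)))*b(-3) = -(-4)*√(3*(-1))*5 = -(-4)*√(-3)*5 = -(-4)*I*√3*5 = (4*I*√3)*5 = 20*I*√3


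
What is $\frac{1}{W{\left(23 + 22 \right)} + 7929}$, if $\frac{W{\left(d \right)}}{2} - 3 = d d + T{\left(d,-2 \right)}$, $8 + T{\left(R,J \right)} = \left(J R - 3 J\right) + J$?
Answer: $\frac{1}{11797} \approx 8.4767 \cdot 10^{-5}$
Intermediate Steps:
$T{\left(R,J \right)} = -8 - 2 J + J R$ ($T{\left(R,J \right)} = -8 + \left(\left(J R - 3 J\right) + J\right) = -8 + \left(\left(- 3 J + J R\right) + J\right) = -8 + \left(- 2 J + J R\right) = -8 - 2 J + J R$)
$W{\left(d \right)} = -2 - 4 d + 2 d^{2}$ ($W{\left(d \right)} = 6 + 2 \left(d d - \left(4 + 2 d\right)\right) = 6 + 2 \left(d^{2} - \left(4 + 2 d\right)\right) = 6 + 2 \left(-4 + d^{2} - 2 d\right) = 6 - \left(8 - 2 d^{2} + 4 d\right) = -2 - 4 d + 2 d^{2}$)
$\frac{1}{W{\left(23 + 22 \right)} + 7929} = \frac{1}{\left(-2 - 4 \left(23 + 22\right) + 2 \left(23 + 22\right)^{2}\right) + 7929} = \frac{1}{\left(-2 - 180 + 2 \cdot 45^{2}\right) + 7929} = \frac{1}{\left(-2 - 180 + 2 \cdot 2025\right) + 7929} = \frac{1}{\left(-2 - 180 + 4050\right) + 7929} = \frac{1}{3868 + 7929} = \frac{1}{11797}$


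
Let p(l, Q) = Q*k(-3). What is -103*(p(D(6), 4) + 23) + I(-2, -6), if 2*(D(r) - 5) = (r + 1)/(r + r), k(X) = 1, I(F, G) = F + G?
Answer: -2789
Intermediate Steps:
D(r) = 5 + (1 + r)/(4*r) (D(r) = 5 + ((r + 1)/(r + r))/2 = 5 + ((1 + r)/((2*r)))/2 = 5 + ((1 + r)*(1/(2*r)))/2 = 5 + ((1 + r)/(2*r))/2 = 5 + (1 + r)/(4*r))
p(l, Q) = Q (p(l, Q) = Q*1 = Q)
-103*(p(D(6), 4) + 23) + I(-2, -6) = -103*(4 + 23) + (-2 - 6) = -103*27 - 8 = -2781 - 8 = -2789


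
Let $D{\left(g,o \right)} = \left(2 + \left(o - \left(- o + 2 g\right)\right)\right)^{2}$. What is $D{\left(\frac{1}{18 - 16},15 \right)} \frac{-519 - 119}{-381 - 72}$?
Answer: $\frac{613118}{453} \approx 1353.5$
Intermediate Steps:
$D{\left(g,o \right)} = \left(2 - 2 g + 2 o\right)^{2}$ ($D{\left(g,o \right)} = \left(2 + \left(o - \left(- o + 2 g\right)\right)\right)^{2} = \left(2 - \left(- 2 o + 2 g\right)\right)^{2} = \left(2 - 2 g + 2 o\right)^{2}$)
$D{\left(\frac{1}{18 - 16},15 \right)} \frac{-519 - 119}{-381 - 72} = 4 \left(1 + 15 - \frac{1}{18 - 16}\right)^{2} \frac{-519 - 119}{-381 - 72} = 4 \left(1 + 15 - \frac{1}{2}\right)^{2} \left(- \frac{638}{-453}\right) = 4 \left(1 + 15 - \frac{1}{2}\right)^{2} \left(\left(-638\right) \left(- \frac{1}{453}\right)\right) = 4 \left(1 + 15 - \frac{1}{2}\right)^{2} \cdot \frac{638}{453} = 4 \left(\frac{31}{2}\right)^{2} \cdot \frac{638}{453} = 4 \cdot \frac{961}{4} \cdot \frac{638}{453} = 961 \cdot \frac{638}{453} = \frac{613118}{453}$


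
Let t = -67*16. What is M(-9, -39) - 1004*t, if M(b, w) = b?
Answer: 1076279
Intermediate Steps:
t = -1072
M(-9, -39) - 1004*t = -9 - 1004*(-1072) = -9 + 1076288 = 1076279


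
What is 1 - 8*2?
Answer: -15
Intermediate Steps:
1 - 8*2 = 1 - 16 = -15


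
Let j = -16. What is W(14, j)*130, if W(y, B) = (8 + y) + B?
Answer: 780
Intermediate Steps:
W(y, B) = 8 + B + y
W(14, j)*130 = (8 - 16 + 14)*130 = 6*130 = 780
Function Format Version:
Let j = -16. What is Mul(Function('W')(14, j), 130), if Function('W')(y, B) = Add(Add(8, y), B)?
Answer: 780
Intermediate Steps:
Function('W')(y, B) = Add(8, B, y)
Mul(Function('W')(14, j), 130) = Mul(Add(8, -16, 14), 130) = Mul(6, 130) = 780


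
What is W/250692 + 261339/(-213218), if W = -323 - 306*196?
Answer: -39186214385/26726023428 ≈ -1.4662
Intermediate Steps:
W = -60299 (W = -323 - 59976 = -60299)
W/250692 + 261339/(-213218) = -60299/250692 + 261339/(-213218) = -60299*1/250692 + 261339*(-1/213218) = -60299/250692 - 261339/213218 = -39186214385/26726023428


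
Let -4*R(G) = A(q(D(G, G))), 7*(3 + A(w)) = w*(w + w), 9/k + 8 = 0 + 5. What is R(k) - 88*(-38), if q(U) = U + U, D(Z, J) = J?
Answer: 93581/28 ≈ 3342.2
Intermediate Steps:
k = -3 (k = 9/(-8 + (0 + 5)) = 9/(-8 + 5) = 9/(-3) = 9*(-1/3) = -3)
q(U) = 2*U
A(w) = -3 + 2*w**2/7 (A(w) = -3 + (w*(w + w))/7 = -3 + (w*(2*w))/7 = -3 + (2*w**2)/7 = -3 + 2*w**2/7)
R(G) = 3/4 - 2*G**2/7 (R(G) = -(-3 + 2*(2*G)**2/7)/4 = -(-3 + 2*(4*G**2)/7)/4 = -(-3 + 8*G**2/7)/4 = 3/4 - 2*G**2/7)
R(k) - 88*(-38) = (3/4 - 2/7*(-3)**2) - 88*(-38) = (3/4 - 2/7*9) + 3344 = (3/4 - 18/7) + 3344 = -51/28 + 3344 = 93581/28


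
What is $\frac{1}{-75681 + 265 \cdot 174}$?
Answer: $- \frac{1}{29571} \approx -3.3817 \cdot 10^{-5}$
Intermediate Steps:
$\frac{1}{-75681 + 265 \cdot 174} = \frac{1}{-75681 + 46110} = \frac{1}{-29571} = - \frac{1}{29571}$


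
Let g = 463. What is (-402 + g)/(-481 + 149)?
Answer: -61/332 ≈ -0.18373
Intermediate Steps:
(-402 + g)/(-481 + 149) = (-402 + 463)/(-481 + 149) = 61/(-332) = 61*(-1/332) = -61/332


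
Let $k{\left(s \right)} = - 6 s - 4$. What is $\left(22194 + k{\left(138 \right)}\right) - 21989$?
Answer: $-627$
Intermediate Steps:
$k{\left(s \right)} = -4 - 6 s$
$\left(22194 + k{\left(138 \right)}\right) - 21989 = \left(22194 - 832\right) - 21989 = 21362 - 21989 = -627$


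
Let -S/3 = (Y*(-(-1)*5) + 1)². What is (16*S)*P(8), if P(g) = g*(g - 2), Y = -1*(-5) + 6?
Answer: -7225344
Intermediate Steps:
Y = 11 (Y = 5 + 6 = 11)
P(g) = g*(-2 + g)
S = -9408 (S = -3*(11*(-(-1)*5) + 1)² = -3*(11*(-1*(-5)) + 1)² = -3*(11*5 + 1)² = -3*(55 + 1)² = -3*56² = -3*3136 = -9408)
(16*S)*P(8) = (16*(-9408))*(8*(-2 + 8)) = -1204224*6 = -150528*48 = -7225344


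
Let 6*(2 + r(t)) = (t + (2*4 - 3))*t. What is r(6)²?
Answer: 81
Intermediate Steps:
r(t) = -2 + t*(5 + t)/6 (r(t) = -2 + ((t + (2*4 - 3))*t)/6 = -2 + ((t + (8 - 3))*t)/6 = -2 + ((t + 5)*t)/6 = -2 + ((5 + t)*t)/6 = -2 + (t*(5 + t))/6 = -2 + t*(5 + t)/6)
r(6)² = (-2 + (⅙)*6² + (⅚)*6)² = (-2 + (⅙)*36 + 5)² = (-2 + 6 + 5)² = 9² = 81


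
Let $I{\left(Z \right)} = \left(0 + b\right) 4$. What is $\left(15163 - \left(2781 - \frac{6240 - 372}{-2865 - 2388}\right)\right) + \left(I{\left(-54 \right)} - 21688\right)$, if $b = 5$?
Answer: $- \frac{16261742}{1751} \approx -9287.1$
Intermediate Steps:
$I{\left(Z \right)} = 20$ ($I{\left(Z \right)} = \left(0 + 5\right) 4 = 5 \cdot 4 = 20$)
$\left(15163 - \left(2781 - \frac{6240 - 372}{-2865 - 2388}\right)\right) + \left(I{\left(-54 \right)} - 21688\right) = \left(15163 - \left(2781 - \frac{6240 - 372}{-2865 - 2388}\right)\right) + \left(20 - 21688\right) = \left(15163 - \left(2781 - \frac{5868}{-5253}\right)\right) + \left(20 - 21688\right) = \left(15163 - \left(2781 - 5868 \left(- \frac{1}{5253}\right)\right)\right) - 21668 = \left(15163 - \left(2781 - - \frac{1956}{1751}\right)\right) - 21668 = \left(15163 - \left(2781 + \frac{1956}{1751}\right)\right) - 21668 = \left(15163 - \frac{4871487}{1751}\right) - 21668 = \frac{21678926}{1751} - 21668 = - \frac{16261742}{1751}$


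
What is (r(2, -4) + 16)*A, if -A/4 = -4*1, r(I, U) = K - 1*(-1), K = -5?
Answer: 192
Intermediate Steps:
r(I, U) = -4 (r(I, U) = -5 - 1*(-1) = -5 + 1 = -4)
A = 16 (A = -(-16) = -4*(-4) = 16)
(r(2, -4) + 16)*A = (-4 + 16)*16 = 12*16 = 192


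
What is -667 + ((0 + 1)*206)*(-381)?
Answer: -79153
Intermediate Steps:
-667 + ((0 + 1)*206)*(-381) = -667 + (1*206)*(-381) = -667 + 206*(-381) = -667 - 78486 = -79153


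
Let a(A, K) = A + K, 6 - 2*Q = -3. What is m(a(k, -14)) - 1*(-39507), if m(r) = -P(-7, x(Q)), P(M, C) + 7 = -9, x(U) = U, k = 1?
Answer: 39523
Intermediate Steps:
Q = 9/2 (Q = 3 - ½*(-3) = 3 + 3/2 = 9/2 ≈ 4.5000)
P(M, C) = -16 (P(M, C) = -7 - 9 = -16)
m(r) = 16 (m(r) = -1*(-16) = 16)
m(a(k, -14)) - 1*(-39507) = 16 - 1*(-39507) = 16 + 39507 = 39523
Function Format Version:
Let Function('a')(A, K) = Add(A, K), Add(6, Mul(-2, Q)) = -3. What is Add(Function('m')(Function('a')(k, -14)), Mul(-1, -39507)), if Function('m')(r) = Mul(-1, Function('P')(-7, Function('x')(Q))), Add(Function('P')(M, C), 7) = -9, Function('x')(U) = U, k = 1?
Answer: 39523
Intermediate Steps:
Q = Rational(9, 2) (Q = Add(3, Mul(Rational(-1, 2), -3)) = Add(3, Rational(3, 2)) = Rational(9, 2) ≈ 4.5000)
Function('P')(M, C) = -16 (Function('P')(M, C) = Add(-7, -9) = -16)
Function('m')(r) = 16 (Function('m')(r) = Mul(-1, -16) = 16)
Add(Function('m')(Function('a')(k, -14)), Mul(-1, -39507)) = Add(16, Mul(-1, -39507)) = Add(16, 39507) = 39523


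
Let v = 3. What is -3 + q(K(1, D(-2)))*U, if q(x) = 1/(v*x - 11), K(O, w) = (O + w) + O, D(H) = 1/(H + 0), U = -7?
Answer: -25/13 ≈ -1.9231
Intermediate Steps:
D(H) = 1/H
K(O, w) = w + 2*O
q(x) = 1/(-11 + 3*x) (q(x) = 1/(3*x - 11) = 1/(-11 + 3*x))
-3 + q(K(1, D(-2)))*U = -3 - 7/(-11 + 3*(1/(-2) + 2*1)) = -3 - 7/(-11 + 3*(-1/2 + 2)) = -3 - 7/(-11 + 3*(3/2)) = -3 - 7/(-11 + 9/2) = -3 - 7/(-13/2) = -3 - 2/13*(-7) = -3 + 14/13 = -25/13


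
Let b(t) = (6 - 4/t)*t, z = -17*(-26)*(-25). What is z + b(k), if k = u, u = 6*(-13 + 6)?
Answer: -11306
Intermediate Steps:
z = -11050 (z = 442*(-25) = -11050)
u = -42 (u = 6*(-7) = -42)
k = -42
b(t) = t*(6 - 4/t)
z + b(k) = -11050 + (-4 + 6*(-42)) = -11050 + (-4 - 252) = -11050 - 256 = -11306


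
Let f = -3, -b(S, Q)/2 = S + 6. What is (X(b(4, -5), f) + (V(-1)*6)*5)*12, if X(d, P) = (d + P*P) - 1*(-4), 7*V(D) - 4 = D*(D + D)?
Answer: 1572/7 ≈ 224.57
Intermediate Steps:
b(S, Q) = -12 - 2*S (b(S, Q) = -2*(S + 6) = -2*(6 + S) = -12 - 2*S)
V(D) = 4/7 + 2*D**2/7 (V(D) = 4/7 + (D*(D + D))/7 = 4/7 + (D*(2*D))/7 = 4/7 + (2*D**2)/7 = 4/7 + 2*D**2/7)
X(d, P) = 4 + d + P**2 (X(d, P) = (d + P**2) + 4 = 4 + d + P**2)
(X(b(4, -5), f) + (V(-1)*6)*5)*12 = ((4 + (-12 - 2*4) + (-3)**2) + ((4/7 + (2/7)*(-1)**2)*6)*5)*12 = ((4 + (-12 - 8) + 9) + ((4/7 + (2/7)*1)*6)*5)*12 = ((4 - 20 + 9) + ((4/7 + 2/7)*6)*5)*12 = (-7 + ((6/7)*6)*5)*12 = (-7 + (36/7)*5)*12 = (-7 + 180/7)*12 = (131/7)*12 = 1572/7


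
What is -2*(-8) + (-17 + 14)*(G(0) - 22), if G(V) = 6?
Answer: 64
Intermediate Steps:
-2*(-8) + (-17 + 14)*(G(0) - 22) = -2*(-8) + (-17 + 14)*(6 - 22) = 16 - 3*(-16) = 16 + 48 = 64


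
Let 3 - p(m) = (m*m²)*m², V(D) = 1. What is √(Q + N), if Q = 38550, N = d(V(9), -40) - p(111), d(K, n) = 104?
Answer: √16850620202 ≈ 1.2981e+5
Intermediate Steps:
p(m) = 3 - m⁵ (p(m) = 3 - m*m²*m² = 3 - m³*m² = 3 - m⁵)
N = 16850581652 (N = 104 - (3 - 1*111⁵) = 104 - (3 - 1*16850581551) = 104 - (3 - 16850581551) = 104 - 1*(-16850581548) = 104 + 16850581548 = 16850581652)
√(Q + N) = √(38550 + 16850581652) = √16850620202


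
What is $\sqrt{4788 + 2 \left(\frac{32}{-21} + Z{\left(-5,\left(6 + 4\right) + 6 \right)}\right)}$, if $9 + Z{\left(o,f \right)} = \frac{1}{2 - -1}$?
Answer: $\frac{2 \sqrt{525630}}{21} \approx 69.048$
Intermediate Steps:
$Z{\left(o,f \right)} = - \frac{26}{3}$ ($Z{\left(o,f \right)} = -9 + \frac{1}{2 - -1} = -9 + \frac{1}{2 + 1} = -9 + \frac{1}{3} = - \frac{26}{3}$)
$\sqrt{4788 + 2 \left(\frac{32}{-21} + Z{\left(-5,\left(6 + 4\right) + 6 \right)}\right)} = \sqrt{4788 + 2 \left(\frac{32}{-21} - \frac{26}{3}\right)} = \sqrt{4788 + 2 \left(32 \left(- \frac{1}{21}\right) - \frac{26}{3}\right)} = \sqrt{4788 + 2 \left(- \frac{32}{21} - \frac{26}{3}\right)} = \sqrt{4788 + 2 \left(- \frac{214}{21}\right)} = \sqrt{4788 - \frac{428}{21}} = \sqrt{\frac{100120}{21}} = \frac{2 \sqrt{525630}}{21}$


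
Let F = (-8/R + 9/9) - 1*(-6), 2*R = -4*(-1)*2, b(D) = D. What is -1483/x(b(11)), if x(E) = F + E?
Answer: -1483/16 ≈ -92.688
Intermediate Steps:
R = 4 (R = (-4*(-1)*2)/2 = (4*2)/2 = (½)*8 = 4)
F = 5 (F = (-8/4 + 9/9) - 1*(-6) = (-8*¼ + 9*(⅑)) + 6 = (-2 + 1) + 6 = -1 + 6 = 5)
x(E) = 5 + E
-1483/x(b(11)) = -1483/(5 + 11) = -1483/16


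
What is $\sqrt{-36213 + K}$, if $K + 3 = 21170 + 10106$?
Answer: $2 i \sqrt{1235} \approx 70.285 i$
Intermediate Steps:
$K = 31273$ ($K = -3 + \left(21170 + 10106\right) = -3 + 31276 = 31273$)
$\sqrt{-36213 + K} = \sqrt{-36213 + 31273} = \sqrt{-4940} = 2 i \sqrt{1235}$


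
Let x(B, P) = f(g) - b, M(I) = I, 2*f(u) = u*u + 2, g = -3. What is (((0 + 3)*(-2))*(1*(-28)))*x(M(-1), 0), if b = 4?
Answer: 252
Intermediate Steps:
f(u) = 1 + u²/2 (f(u) = (u*u + 2)/2 = (u² + 2)/2 = (2 + u²)/2 = 1 + u²/2)
x(B, P) = 3/2 (x(B, P) = (1 + (½)*(-3)²) - 1*4 = (1 + (½)*9) - 4 = (1 + 9/2) - 4 = 11/2 - 4 = 3/2)
(((0 + 3)*(-2))*(1*(-28)))*x(M(-1), 0) = (((0 + 3)*(-2))*(1*(-28)))*(3/2) = ((3*(-2))*(-28))*(3/2) = -6*(-28)*(3/2) = 168*(3/2) = 252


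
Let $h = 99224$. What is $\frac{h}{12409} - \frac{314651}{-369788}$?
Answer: $\frac{40596348771}{4588699292} \approx 8.847$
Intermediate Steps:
$\frac{h}{12409} - \frac{314651}{-369788} = \frac{99224}{12409} - \frac{314651}{-369788} = 99224 \cdot \frac{1}{12409} - - \frac{314651}{369788} = \frac{99224}{12409} + \frac{314651}{369788} = \frac{40596348771}{4588699292}$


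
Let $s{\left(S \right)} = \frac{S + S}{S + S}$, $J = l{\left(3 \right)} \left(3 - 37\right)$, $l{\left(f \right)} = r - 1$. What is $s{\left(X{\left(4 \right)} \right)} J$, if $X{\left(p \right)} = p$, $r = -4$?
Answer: $170$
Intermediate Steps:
$l{\left(f \right)} = -5$ ($l{\left(f \right)} = -4 - 1 = -5$)
$J = 170$ ($J = - 5 \left(3 - 37\right) = \left(-5\right) \left(-34\right) = 170$)
$s{\left(S \right)} = 1$ ($s{\left(S \right)} = \frac{2 S}{2 S} = 2 S \frac{1}{2 S} = 1$)
$s{\left(X{\left(4 \right)} \right)} J = 1 \cdot 170 = 170$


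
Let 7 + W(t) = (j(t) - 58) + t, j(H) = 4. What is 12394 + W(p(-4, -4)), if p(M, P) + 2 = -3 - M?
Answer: 12332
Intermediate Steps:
p(M, P) = -5 - M (p(M, P) = -2 + (-3 - M) = -5 - M)
W(t) = -61 + t (W(t) = -7 + ((4 - 58) + t) = -7 + (-54 + t) = -61 + t)
12394 + W(p(-4, -4)) = 12394 + (-61 + (-5 - 1*(-4))) = 12394 + (-61 + (-5 + 4)) = 12394 + (-61 - 1) = 12394 - 62 = 12332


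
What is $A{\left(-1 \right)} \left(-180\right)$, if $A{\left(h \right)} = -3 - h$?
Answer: $360$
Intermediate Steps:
$A{\left(-1 \right)} \left(-180\right) = \left(-3 - -1\right) \left(-180\right) = \left(-3 + 1\right) \left(-180\right) = \left(-2\right) \left(-180\right) = 360$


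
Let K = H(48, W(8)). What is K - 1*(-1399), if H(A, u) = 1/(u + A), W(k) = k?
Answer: 78345/56 ≈ 1399.0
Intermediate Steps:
H(A, u) = 1/(A + u)
K = 1/56 (K = 1/(48 + 8) = 1/56 ≈ 0.017857)
K - 1*(-1399) = 1/56 - 1*(-1399) = 1/56 + 1399 = 78345/56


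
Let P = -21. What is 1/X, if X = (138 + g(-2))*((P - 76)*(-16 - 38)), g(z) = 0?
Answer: 1/722844 ≈ 1.3834e-6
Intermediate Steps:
X = 722844 (X = (138 + 0)*((-21 - 76)*(-16 - 38)) = 138*(-97*(-54)) = 138*5238 = 722844)
1/X = 1/722844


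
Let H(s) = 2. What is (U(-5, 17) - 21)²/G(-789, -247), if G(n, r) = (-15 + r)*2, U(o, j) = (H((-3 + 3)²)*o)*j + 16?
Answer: -30625/524 ≈ -58.445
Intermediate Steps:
U(o, j) = 16 + 2*j*o (U(o, j) = (2*o)*j + 16 = 2*j*o + 16 = 16 + 2*j*o)
G(n, r) = -30 + 2*r
(U(-5, 17) - 21)²/G(-789, -247) = ((16 + 2*17*(-5)) - 21)²/(-30 + 2*(-247)) = ((16 - 170) - 21)²/(-30 - 494) = (-154 - 21)²/(-524) = (-175)²*(-1/524) = 30625*(-1/524) = -30625/524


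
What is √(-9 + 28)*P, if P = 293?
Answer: 293*√19 ≈ 1277.2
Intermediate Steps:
√(-9 + 28)*P = √(-9 + 28)*293 = √19*293 = 293*√19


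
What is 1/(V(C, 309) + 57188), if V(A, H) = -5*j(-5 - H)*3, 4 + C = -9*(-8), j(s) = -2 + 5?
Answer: 1/57143 ≈ 1.7500e-5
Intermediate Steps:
j(s) = 3
C = 68 (C = -4 - 9*(-8) = -4 + 72 = 68)
V(A, H) = -45 (V(A, H) = -5*3*3 = -15*3 = -45)
1/(V(C, 309) + 57188) = 1/(-45 + 57188) = 1/57143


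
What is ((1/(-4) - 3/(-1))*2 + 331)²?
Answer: 452929/4 ≈ 1.1323e+5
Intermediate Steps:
((1/(-4) - 3/(-1))*2 + 331)² = ((-¼ - 3*(-1))*2 + 331)² = ((-¼ + 3)*2 + 331)² = ((11/4)*2 + 331)² = (11/2 + 331)² = (673/2)² = 452929/4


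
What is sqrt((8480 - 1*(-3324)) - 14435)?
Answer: I*sqrt(2631) ≈ 51.293*I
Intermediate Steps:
sqrt((8480 - 1*(-3324)) - 14435) = sqrt((8480 + 3324) - 14435) = sqrt(11804 - 14435) = sqrt(-2631) = I*sqrt(2631)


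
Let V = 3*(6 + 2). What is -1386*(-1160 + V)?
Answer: 1574496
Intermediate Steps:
V = 24 (V = 3*8 = 24)
-1386*(-1160 + V) = -1386*(-1160 + 24) = -1386*(-1136) = 1574496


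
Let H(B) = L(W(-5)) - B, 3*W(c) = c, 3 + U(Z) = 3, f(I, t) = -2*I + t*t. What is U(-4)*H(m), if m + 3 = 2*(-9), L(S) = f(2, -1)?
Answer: 0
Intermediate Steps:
f(I, t) = t² - 2*I (f(I, t) = -2*I + t² = t² - 2*I)
U(Z) = 0 (U(Z) = -3 + 3 = 0)
W(c) = c/3
L(S) = -3 (L(S) = (-1)² - 2*2 = 1 - 4 = -3)
m = -21 (m = -3 + 2*(-9) = -3 - 18 = -21)
H(B) = -3 - B
U(-4)*H(m) = 0*(-3 - 1*(-21)) = 0*(-3 + 21) = 0*18 = 0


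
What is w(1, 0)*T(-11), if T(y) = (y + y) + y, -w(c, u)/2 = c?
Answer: 66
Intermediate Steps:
w(c, u) = -2*c
T(y) = 3*y (T(y) = 2*y + y = 3*y)
w(1, 0)*T(-11) = (-2*1)*(3*(-11)) = -2*(-33) = 66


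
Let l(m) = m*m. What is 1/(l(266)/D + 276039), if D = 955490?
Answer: 477745/131876287433 ≈ 3.6227e-6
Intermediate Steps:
l(m) = m**2
1/(l(266)/D + 276039) = 1/(266**2/955490 + 276039) = 1/(70756*(1/955490) + 276039) = 1/(35378/477745 + 276039) = 1/(131876287433/477745) = 477745/131876287433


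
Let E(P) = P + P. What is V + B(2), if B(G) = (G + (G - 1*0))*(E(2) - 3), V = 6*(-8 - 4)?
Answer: -68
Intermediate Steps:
E(P) = 2*P
V = -72 (V = 6*(-12) = -72)
B(G) = 2*G (B(G) = (G + (G - 1*0))*(2*2 - 3) = (G + (G + 0))*(4 - 3) = (G + G)*1 = (2*G)*1 = 2*G)
V + B(2) = -72 + 2*2 = -72 + 4 = -68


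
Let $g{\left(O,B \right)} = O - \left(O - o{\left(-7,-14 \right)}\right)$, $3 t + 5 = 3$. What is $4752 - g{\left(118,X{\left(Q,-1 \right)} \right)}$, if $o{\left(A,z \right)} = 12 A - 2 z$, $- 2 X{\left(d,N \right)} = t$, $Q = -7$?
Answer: $4808$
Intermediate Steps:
$t = - \frac{2}{3}$ ($t = - \frac{5}{3} + \frac{1}{3} \cdot 3 = - \frac{5}{3} + 1 = - \frac{2}{3} \approx -0.66667$)
$X{\left(d,N \right)} = \frac{1}{3}$ ($X{\left(d,N \right)} = \left(- \frac{1}{2}\right) \left(- \frac{2}{3}\right) = \frac{1}{3}$)
$o{\left(A,z \right)} = - 2 z + 12 A$
$g{\left(O,B \right)} = -56$ ($g{\left(O,B \right)} = O - \left(56 + O\right) = -56$)
$4752 - g{\left(118,X{\left(Q,-1 \right)} \right)} = 4752 - -56 = 4752 + 56 = 4808$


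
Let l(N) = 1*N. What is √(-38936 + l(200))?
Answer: 12*I*√269 ≈ 196.81*I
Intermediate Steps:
l(N) = N
√(-38936 + l(200)) = √(-38936 + 200) = √(-38736) = 12*I*√269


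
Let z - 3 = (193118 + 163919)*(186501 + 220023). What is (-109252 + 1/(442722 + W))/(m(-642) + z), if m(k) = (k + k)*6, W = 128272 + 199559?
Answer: -84184456355/111841222987222911 ≈ -7.5271e-7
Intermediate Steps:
W = 327831
z = 145144109391 (z = 3 + (193118 + 163919)*(186501 + 220023) = 3 + 357037*406524 = 3 + 145144109388 = 145144109391)
m(k) = 12*k (m(k) = (2*k)*6 = 12*k)
(-109252 + 1/(442722 + W))/(m(-642) + z) = (-109252 + 1/(442722 + 327831))/(12*(-642) + 145144109391) = (-109252 + 1/770553)/(-7704 + 145144109391) = (-109252 + 1/770553)/145144101687 = -84184456355/770553*1/145144101687 = -84184456355/111841222987222911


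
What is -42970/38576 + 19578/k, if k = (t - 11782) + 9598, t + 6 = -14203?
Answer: -56140313/24322168 ≈ -2.3082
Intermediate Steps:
t = -14209 (t = -6 - 14203 = -14209)
k = -16393 (k = (-14209 - 11782) + 9598 = -25991 + 9598 = -16393)
-42970/38576 + 19578/k = -42970/38576 + 19578/(-16393) = -42970*1/38576 + 19578*(-1/16393) = -21485/19288 - 1506/1261 = -56140313/24322168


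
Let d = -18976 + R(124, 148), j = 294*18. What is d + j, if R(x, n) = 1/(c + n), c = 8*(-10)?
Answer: -930511/68 ≈ -13684.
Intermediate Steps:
c = -80
R(x, n) = 1/(-80 + n)
j = 5292
d = -1290367/68 (d = -18976 + 1/(-80 + 148) = -18976 + 1/68 = -1290367/68 ≈ -18976.)
d + j = -1290367/68 + 5292 = -930511/68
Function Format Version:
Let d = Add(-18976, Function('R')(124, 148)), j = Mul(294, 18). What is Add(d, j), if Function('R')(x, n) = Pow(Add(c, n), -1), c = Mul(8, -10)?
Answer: Rational(-930511, 68) ≈ -13684.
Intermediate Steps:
c = -80
Function('R')(x, n) = Pow(Add(-80, n), -1)
j = 5292
d = Rational(-1290367, 68) (d = Add(-18976, Pow(Add(-80, 148), -1)) = Add(-18976, Pow(68, -1)) = Add(-18976, Rational(1, 68)) = Rational(-1290367, 68) ≈ -18976.)
Add(d, j) = Add(Rational(-1290367, 68), 5292) = Rational(-930511, 68)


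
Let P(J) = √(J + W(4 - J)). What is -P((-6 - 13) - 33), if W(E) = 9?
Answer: -I*√43 ≈ -6.5574*I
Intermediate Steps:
P(J) = √(9 + J) (P(J) = √(J + 9) = √(9 + J))
-P((-6 - 13) - 33) = -√(9 + ((-6 - 13) - 33)) = -√(9 + (-19 - 33)) = -√(9 - 52) = -√(-43) = -I*√43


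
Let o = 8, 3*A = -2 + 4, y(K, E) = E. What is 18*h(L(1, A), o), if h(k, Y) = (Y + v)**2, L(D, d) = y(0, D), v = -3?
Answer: 450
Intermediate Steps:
A = 2/3 (A = (-2 + 4)/3 = (1/3)*2 = 2/3 ≈ 0.66667)
L(D, d) = D
h(k, Y) = (-3 + Y)**2 (h(k, Y) = (Y - 3)**2 = (-3 + Y)**2)
18*h(L(1, A), o) = 18*(-3 + 8)**2 = 18*5**2 = 18*25 = 450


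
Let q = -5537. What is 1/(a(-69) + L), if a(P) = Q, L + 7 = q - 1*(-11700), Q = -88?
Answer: 1/6068 ≈ 0.00016480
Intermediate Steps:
L = 6156 (L = -7 + (-5537 - 1*(-11700)) = -7 + (-5537 + 11700) = -7 + 6163 = 6156)
a(P) = -88
1/(a(-69) + L) = 1/(-88 + 6156) = 1/6068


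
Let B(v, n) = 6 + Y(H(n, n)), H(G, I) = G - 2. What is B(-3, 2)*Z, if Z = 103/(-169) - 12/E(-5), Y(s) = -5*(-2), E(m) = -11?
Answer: 14320/1859 ≈ 7.7031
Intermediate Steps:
H(G, I) = -2 + G
Y(s) = 10
B(v, n) = 16 (B(v, n) = 6 + 10 = 16)
Z = 895/1859 (Z = 103/(-169) - 12/(-11) = 103*(-1/169) - 12*(-1/11) = -103/169 + 12/11 = 895/1859 ≈ 0.48144)
B(-3, 2)*Z = 16*(895/1859) = 14320/1859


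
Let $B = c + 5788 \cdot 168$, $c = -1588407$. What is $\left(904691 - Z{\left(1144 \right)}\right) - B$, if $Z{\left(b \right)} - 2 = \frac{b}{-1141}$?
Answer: $\frac{1735133536}{1141} \approx 1.5207 \cdot 10^{6}$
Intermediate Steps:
$B = -616023$ ($B = -1588407 + 5788 \cdot 168 = -1588407 + 972384 = -616023$)
$Z{\left(b \right)} = 2 - \frac{b}{1141}$ ($Z{\left(b \right)} = 2 + \frac{b}{-1141} = 2 + b \left(- \frac{1}{1141}\right) = 2 - \frac{b}{1141}$)
$\left(904691 - Z{\left(1144 \right)}\right) - B = \left(904691 - \left(2 - \frac{1144}{1141}\right)\right) - -616023 = \left(904691 - \left(2 - \frac{1144}{1141}\right)\right) + 616023 = \left(904691 - \frac{1138}{1141}\right) + 616023 = \frac{1032251293}{1141} + 616023 = \frac{1735133536}{1141}$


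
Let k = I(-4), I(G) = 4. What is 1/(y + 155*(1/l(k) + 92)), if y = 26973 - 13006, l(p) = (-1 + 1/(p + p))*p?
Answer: 7/197279 ≈ 3.5483e-5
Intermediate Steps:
k = 4
l(p) = p*(-1 + 1/(2*p)) (l(p) = (-1 + 1/(2*p))*p = p*(-1 + 1/(2*p)))
y = 13967
1/(y + 155*(1/l(k) + 92)) = 1/(13967 + 155*(1/(½ - 1*4) + 92)) = 1/(13967 + 155*(1/(½ - 4) + 92)) = 1/(13967 + 155*(1/(-7/2) + 92)) = 1/(13967 + 155*(-2/7 + 92)) = 1/(13967 + 155*(642/7)) = 1/(13967 + 99510/7) = 1/(197279/7) = 7/197279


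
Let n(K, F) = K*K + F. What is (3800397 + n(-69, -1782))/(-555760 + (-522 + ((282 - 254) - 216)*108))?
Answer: -1901688/288293 ≈ -6.5964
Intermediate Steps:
n(K, F) = F + K² (n(K, F) = K² + F = F + K²)
(3800397 + n(-69, -1782))/(-555760 + (-522 + ((282 - 254) - 216)*108)) = (3800397 + (-1782 + (-69)²))/(-555760 + (-522 + ((282 - 254) - 216)*108)) = (3800397 + (-1782 + 4761))/(-555760 + (-522 + (28 - 216)*108)) = (3800397 + 2979)/(-555760 + (-522 - 188*108)) = 3803376/(-555760 + (-522 - 20304)) = 3803376/(-555760 - 20826) = 3803376/(-576586) = 3803376*(-1/576586) = -1901688/288293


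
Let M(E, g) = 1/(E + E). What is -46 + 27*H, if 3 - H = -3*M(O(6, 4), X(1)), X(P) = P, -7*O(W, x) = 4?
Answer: -287/8 ≈ -35.875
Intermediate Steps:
O(W, x) = -4/7 (O(W, x) = -1/7*4 = -4/7)
M(E, g) = 1/(2*E)
H = 3/8 (H = 3 - (-3)*1/(2*(-4/7)) = 3 - (-3)*(1/2)*(-7/4) = 3 - (-3)*(-7)/8 = 3 - 1*21/8 = 3 - 21/8 = 3/8 ≈ 0.37500)
-46 + 27*H = -46 + 27*(3/8) = -46 + 81/8 = -287/8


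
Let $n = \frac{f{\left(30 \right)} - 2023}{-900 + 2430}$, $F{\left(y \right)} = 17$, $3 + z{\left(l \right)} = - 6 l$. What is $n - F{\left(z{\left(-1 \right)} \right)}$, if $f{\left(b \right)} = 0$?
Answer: $- \frac{1649}{90} \approx -18.322$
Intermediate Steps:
$z{\left(l \right)} = -3 - 6 l$
$n = - \frac{119}{90}$ ($n = \frac{0 - 2023}{-900 + 2430} = - \frac{2023}{1530} = \left(-2023\right) \frac{1}{1530} = - \frac{119}{90} \approx -1.3222$)
$n - F{\left(z{\left(-1 \right)} \right)} = - \frac{119}{90} - 17 = - \frac{1649}{90}$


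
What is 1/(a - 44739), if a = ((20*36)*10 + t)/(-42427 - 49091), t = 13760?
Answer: -45759/2047222381 ≈ -2.2352e-5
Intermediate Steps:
a = -10480/45759 (a = ((20*36)*10 + 13760)/(-42427 - 49091) = (720*10 + 13760)/(-91518) = (7200 + 13760)*(-1/91518) = 20960*(-1/91518) = -10480/45759 ≈ -0.22903)
1/(a - 44739) = 1/(-10480/45759 - 44739) = 1/(-2047222381/45759) = -45759/2047222381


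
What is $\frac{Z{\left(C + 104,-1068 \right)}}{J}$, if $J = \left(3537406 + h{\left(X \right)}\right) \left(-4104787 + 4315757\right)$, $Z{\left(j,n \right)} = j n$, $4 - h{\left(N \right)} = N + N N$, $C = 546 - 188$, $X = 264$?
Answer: $- \frac{17622}{26125997375} \approx -6.745 \cdot 10^{-7}$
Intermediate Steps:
$C = 358$ ($C = 546 - 188 = 358$)
$h{\left(N \right)} = 4 - N - N^{2}$ ($h{\left(N \right)} = 4 - \left(N + N N\right) = 4 - \left(N + N^{2}\right) = 4 - N - N^{2}$)
$J = 731527926500$ ($J = \left(3537406 - 69956\right) \left(-4104787 + 4315757\right) = \left(3537406 - 69956\right) 210970 = 3467450 \cdot 210970 = 731527926500$)
$\frac{Z{\left(C + 104,-1068 \right)}}{J} = \frac{\left(358 + 104\right) \left(-1068\right)}{731527926500} = 462 \left(-1068\right) \frac{1}{731527926500} = \left(-493416\right) \frac{1}{731527926500} = - \frac{17622}{26125997375}$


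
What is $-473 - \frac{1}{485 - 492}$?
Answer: $- \frac{3310}{7} \approx -472.86$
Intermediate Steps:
$-473 - \frac{1}{485 - 492} = -473 - \frac{1}{-7} = -473 - - \frac{1}{7} = -473 + \frac{1}{7} = - \frac{3310}{7}$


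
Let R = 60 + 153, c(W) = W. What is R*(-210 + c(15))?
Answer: -41535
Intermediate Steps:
R = 213
R*(-210 + c(15)) = 213*(-210 + 15) = 213*(-195) = -41535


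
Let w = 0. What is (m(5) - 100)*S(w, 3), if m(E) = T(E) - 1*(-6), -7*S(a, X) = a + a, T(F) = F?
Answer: 0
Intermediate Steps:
S(a, X) = -2*a/7 (S(a, X) = -(a + a)/7 = -2*a/7)
m(E) = 6 + E (m(E) = E - 1*(-6) = E + 6 = 6 + E)
(m(5) - 100)*S(w, 3) = ((6 + 5) - 100)*(-2/7*0) = (11 - 100)*0 = -89*0 = 0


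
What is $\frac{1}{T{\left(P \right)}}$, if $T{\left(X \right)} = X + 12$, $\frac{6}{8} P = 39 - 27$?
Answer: $\frac{1}{28} \approx 0.035714$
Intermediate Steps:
$P = 16$ ($P = \frac{4 \left(39 - 27\right)}{3} = \frac{4}{3} \cdot 12 = 16$)
$T{\left(X \right)} = 12 + X$
$\frac{1}{T{\left(P \right)}} = \frac{1}{12 + 16} = \frac{1}{28}$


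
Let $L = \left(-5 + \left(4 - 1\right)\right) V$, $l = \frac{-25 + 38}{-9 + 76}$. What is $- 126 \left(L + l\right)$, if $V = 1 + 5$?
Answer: $\frac{99666}{67} \approx 1487.6$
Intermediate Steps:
$V = 6$
$l = \frac{13}{67} \approx 0.19403$
$L = -12$ ($L = \left(-5 + \left(4 - 1\right)\right) 6 = \left(-5 + 3\right) 6 = \left(-2\right) 6 = -12$)
$- 126 \left(L + l\right) = - 126 \left(-12 + \frac{13}{67}\right) = \left(-126\right) \left(- \frac{791}{67}\right) = \frac{99666}{67}$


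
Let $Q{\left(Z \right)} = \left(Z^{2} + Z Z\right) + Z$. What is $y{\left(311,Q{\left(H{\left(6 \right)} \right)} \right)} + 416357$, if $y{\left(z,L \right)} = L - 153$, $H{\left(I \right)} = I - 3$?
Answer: $416225$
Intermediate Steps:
$H{\left(I \right)} = -3 + I$ ($H{\left(I \right)} = I - 3 = -3 + I$)
$Q{\left(Z \right)} = Z + 2 Z^{2}$ ($Q{\left(Z \right)} = \left(Z^{2} + Z^{2}\right) + Z = 2 Z^{2} + Z = Z + 2 Z^{2}$)
$y{\left(z,L \right)} = -153 + L$ ($y{\left(z,L \right)} = L - 153 = -153 + L$)
$y{\left(311,Q{\left(H{\left(6 \right)} \right)} \right)} + 416357 = \left(-153 + \left(-3 + 6\right) \left(1 + 2 \left(-3 + 6\right)\right)\right) + 416357 = \left(-153 + 3 \left(1 + 2 \cdot 3\right)\right) + 416357 = \left(-153 + 3 \left(1 + 6\right)\right) + 416357 = \left(-153 + 3 \cdot 7\right) + 416357 = \left(-153 + 21\right) + 416357 = -132 + 416357 = 416225$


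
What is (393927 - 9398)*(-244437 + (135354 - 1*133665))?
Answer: -93343645692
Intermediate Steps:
(393927 - 9398)*(-244437 + (135354 - 1*133665)) = 384529*(-244437 + (135354 - 133665)) = 384529*(-244437 + 1689) = 384529*(-242748) = -93343645692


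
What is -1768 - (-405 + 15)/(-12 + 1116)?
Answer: -325247/184 ≈ -1767.6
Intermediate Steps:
-1768 - (-405 + 15)/(-12 + 1116) = -1768 - (-390)/1104 = -1768 - 1*(-65/184) = -1768 + 65/184 = -325247/184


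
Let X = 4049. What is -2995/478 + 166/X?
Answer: -12047407/1935422 ≈ -6.2247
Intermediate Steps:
-2995/478 + 166/X = -2995/478 + 166/4049 = -12047407/1935422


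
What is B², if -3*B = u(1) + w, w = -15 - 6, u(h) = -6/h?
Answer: 81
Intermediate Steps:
w = -21
B = 9 (B = -(-6/1 - 21)/3 = -(-6*1 - 21)/3 = -(-6 - 21)/3 = -⅓*(-27) = 9)
B² = 9² = 81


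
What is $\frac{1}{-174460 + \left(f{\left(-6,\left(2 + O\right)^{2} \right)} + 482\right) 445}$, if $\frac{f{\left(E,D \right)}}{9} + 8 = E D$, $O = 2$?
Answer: $- \frac{1}{376490} \approx -2.6561 \cdot 10^{-6}$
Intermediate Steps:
$f{\left(E,D \right)} = -72 + 9 D E$ ($f{\left(E,D \right)} = -72 + 9 E D = -72 + 9 D E$)
$\frac{1}{-174460 + \left(f{\left(-6,\left(2 + O\right)^{2} \right)} + 482\right) 445} = \frac{1}{-174460 + \left(\left(-72 + 9 \left(2 + 2\right)^{2} \left(-6\right)\right) + 482\right) 445} = \frac{1}{-174460 + \left(\left(-72 + 9 \cdot 4^{2} \left(-6\right)\right) + 482\right) 445} = \frac{1}{-174460 + \left(\left(-72 + 9 \cdot 16 \left(-6\right)\right) + 482\right) 445} = \frac{1}{-174460 + \left(\left(-72 - 864\right) + 482\right) 445} = \frac{1}{-174460 + \left(-936 + 482\right) 445} = \frac{1}{-174460 - 202030} = \frac{1}{-376490} = - \frac{1}{376490}$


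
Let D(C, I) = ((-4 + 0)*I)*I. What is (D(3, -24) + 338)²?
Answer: 3865156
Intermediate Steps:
D(C, I) = -4*I² (D(C, I) = (-4*I)*I = -4*I²)
(D(3, -24) + 338)² = (-4*(-24)² + 338)² = (-4*576 + 338)² = (-2304 + 338)² = (-1966)² = 3865156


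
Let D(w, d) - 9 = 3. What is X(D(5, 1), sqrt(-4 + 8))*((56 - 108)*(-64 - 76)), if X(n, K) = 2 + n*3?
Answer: 276640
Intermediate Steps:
D(w, d) = 12 (D(w, d) = 9 + 3 = 12)
X(n, K) = 2 + 3*n
X(D(5, 1), sqrt(-4 + 8))*((56 - 108)*(-64 - 76)) = (2 + 3*12)*((56 - 108)*(-64 - 76)) = (2 + 36)*(-52*(-140)) = 38*7280 = 276640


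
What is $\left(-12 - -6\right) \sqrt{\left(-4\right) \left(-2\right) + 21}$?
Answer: $- 6 \sqrt{29} \approx -32.311$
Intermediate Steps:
$\left(-12 - -6\right) \sqrt{\left(-4\right) \left(-2\right) + 21} = \left(-12 + \left(-12 + 18\right)\right) \sqrt{8 + 21} = \left(-12 + 6\right) \sqrt{29} = - 6 \sqrt{29}$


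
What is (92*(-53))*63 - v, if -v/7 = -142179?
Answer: -1302441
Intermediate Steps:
v = 995253 (v = -7*(-142179) = 995253)
(92*(-53))*63 - v = (92*(-53))*63 - 1*995253 = -4876*63 - 995253 = -307188 - 995253 = -1302441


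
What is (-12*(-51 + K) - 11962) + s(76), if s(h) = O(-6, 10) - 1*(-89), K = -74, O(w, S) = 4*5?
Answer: -10353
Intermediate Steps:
O(w, S) = 20
s(h) = 109 (s(h) = 20 - 1*(-89) = 20 + 89 = 109)
(-12*(-51 + K) - 11962) + s(76) = (-12*(-51 - 74) - 11962) + 109 = (-12*(-125) - 11962) + 109 = (1500 - 11962) + 109 = -10462 + 109 = -10353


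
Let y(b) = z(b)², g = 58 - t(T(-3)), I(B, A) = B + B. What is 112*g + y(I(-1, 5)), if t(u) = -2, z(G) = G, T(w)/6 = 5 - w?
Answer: 6724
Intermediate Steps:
T(w) = 30 - 6*w (T(w) = 6*(5 - w) = 30 - 6*w)
I(B, A) = 2*B
g = 60 (g = 58 - 1*(-2) = 58 + 2 = 60)
y(b) = b²
112*g + y(I(-1, 5)) = 112*60 + (2*(-1))² = 6720 + (-2)² = 6720 + 4 = 6724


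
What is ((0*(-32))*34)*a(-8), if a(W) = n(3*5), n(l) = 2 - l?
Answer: 0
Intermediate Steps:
a(W) = -13 (a(W) = 2 - 3*5 = 2 - 1*15 = 2 - 15 = -13)
((0*(-32))*34)*a(-8) = ((0*(-32))*34)*(-13) = (0*34)*(-13) = 0*(-13) = 0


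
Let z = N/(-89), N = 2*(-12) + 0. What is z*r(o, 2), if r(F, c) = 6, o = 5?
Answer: 144/89 ≈ 1.6180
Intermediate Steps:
N = -24 (N = -24 + 0 = -24)
z = 24/89 (z = -24/(-89) = -24*(-1/89) = 24/89 ≈ 0.26966)
z*r(o, 2) = (24/89)*6 = 144/89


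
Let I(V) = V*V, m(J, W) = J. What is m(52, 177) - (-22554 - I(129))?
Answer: 39247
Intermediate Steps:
I(V) = V²
m(52, 177) - (-22554 - I(129)) = 52 - (-22554 - 1*129²) = 52 - (-22554 - 1*16641) = 52 - (-22554 - 16641) = 52 - 1*(-39195) = 52 + 39195 = 39247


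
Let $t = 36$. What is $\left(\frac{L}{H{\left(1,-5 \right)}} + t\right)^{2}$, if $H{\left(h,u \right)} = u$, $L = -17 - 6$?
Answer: $\frac{41209}{25} \approx 1648.4$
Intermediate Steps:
$L = -23$ ($L = -17 - 6 = -23$)
$\left(\frac{L}{H{\left(1,-5 \right)}} + t\right)^{2} = \left(- \frac{23}{-5} + 36\right)^{2} = \left(\left(-23\right) \left(- \frac{1}{5}\right) + 36\right)^{2} = \left(\frac{23}{5} + 36\right)^{2} = \left(\frac{203}{5}\right)^{2} = \frac{41209}{25}$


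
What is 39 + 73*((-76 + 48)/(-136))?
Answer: 1837/34 ≈ 54.029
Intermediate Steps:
39 + 73*((-76 + 48)/(-136)) = 39 + 73*(-28*(-1/136)) = 39 + 73*(7/34) = 39 + 511/34 = 1837/34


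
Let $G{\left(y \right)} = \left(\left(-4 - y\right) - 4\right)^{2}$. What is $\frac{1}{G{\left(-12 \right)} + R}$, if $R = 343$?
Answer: $\frac{1}{359} \approx 0.0027855$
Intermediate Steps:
$G{\left(y \right)} = \left(-8 - y\right)^{2}$
$\frac{1}{G{\left(-12 \right)} + R} = \frac{1}{\left(8 - 12\right)^{2} + 343} = \frac{1}{\left(-4\right)^{2} + 343} = \frac{1}{16 + 343} = \frac{1}{359}$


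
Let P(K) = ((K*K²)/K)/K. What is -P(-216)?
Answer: 216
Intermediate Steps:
P(K) = K (P(K) = (K³/K)/K = K²/K = K)
-P(-216) = -1*(-216) = 216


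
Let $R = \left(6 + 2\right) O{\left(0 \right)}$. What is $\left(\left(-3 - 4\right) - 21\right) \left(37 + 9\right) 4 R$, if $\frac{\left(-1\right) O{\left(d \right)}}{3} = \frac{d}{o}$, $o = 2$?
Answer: $0$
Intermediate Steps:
$O{\left(d \right)} = - \frac{3 d}{2}$ ($O{\left(d \right)} = - 3 \frac{d}{2} = - \frac{3 d}{2}$)
$R = 0$ ($R = \left(6 + 2\right) \left(\left(- \frac{3}{2}\right) 0\right) = 8 \cdot 0 = 0$)
$\left(\left(-3 - 4\right) - 21\right) \left(37 + 9\right) 4 R = \left(\left(-3 - 4\right) - 21\right) \left(37 + 9\right) 4 \cdot 0 = \left(\left(-3 - 4\right) - 21\right) 46 \cdot 4 \cdot 0 = \left(-7 - 21\right) 46 \cdot 4 \cdot 0 = \left(-28\right) 46 \cdot 4 \cdot 0 = \left(-1288\right) 4 \cdot 0 = \left(-5152\right) 0 = 0$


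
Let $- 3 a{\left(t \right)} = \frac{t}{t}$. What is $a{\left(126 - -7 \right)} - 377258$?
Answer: $- \frac{1131775}{3} \approx -3.7726 \cdot 10^{5}$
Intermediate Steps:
$a{\left(t \right)} = - \frac{1}{3}$ ($a{\left(t \right)} = - \frac{t \frac{1}{t}}{3} = \left(- \frac{1}{3}\right) 1 = - \frac{1}{3}$)
$a{\left(126 - -7 \right)} - 377258 = - \frac{1}{3} - 377258 = - \frac{1131775}{3}$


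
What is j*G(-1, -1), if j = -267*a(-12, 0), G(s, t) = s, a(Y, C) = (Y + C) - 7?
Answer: -5073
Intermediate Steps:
a(Y, C) = -7 + C + Y (a(Y, C) = (C + Y) - 7 = -7 + C + Y)
j = 5073 (j = -267*(-7 + 0 - 12) = -267*(-19) = 5073)
j*G(-1, -1) = 5073*(-1) = -5073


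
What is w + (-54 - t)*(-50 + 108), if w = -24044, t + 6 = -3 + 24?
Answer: -28046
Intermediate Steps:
t = 15 (t = -6 + (-3 + 24) = -6 + 21 = 15)
w + (-54 - t)*(-50 + 108) = -24044 + (-54 - 1*15)*(-50 + 108) = -24044 + (-54 - 15)*58 = -24044 - 69*58 = -24044 - 4002 = -28046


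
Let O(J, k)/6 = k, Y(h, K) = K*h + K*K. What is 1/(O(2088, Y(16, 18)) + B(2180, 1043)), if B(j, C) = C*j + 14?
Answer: 1/2277426 ≈ 4.3909e-7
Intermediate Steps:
Y(h, K) = K² + K*h (Y(h, K) = K*h + K² = K² + K*h)
O(J, k) = 6*k
B(j, C) = 14 + C*j
1/(O(2088, Y(16, 18)) + B(2180, 1043)) = 1/(6*(18*(18 + 16)) + (14 + 1043*2180)) = 1/(6*(18*34) + (14 + 2273740)) = 1/(6*612 + 2273754) = 1/(3672 + 2273754) = 1/2277426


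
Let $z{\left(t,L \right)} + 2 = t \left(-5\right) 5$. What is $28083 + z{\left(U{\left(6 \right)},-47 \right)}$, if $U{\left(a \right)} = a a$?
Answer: $27181$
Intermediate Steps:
$U{\left(a \right)} = a^{2}$
$z{\left(t,L \right)} = -2 - 25 t$ ($z{\left(t,L \right)} = -2 + t \left(-5\right) 5 = -2 + - 5 t 5 = -2 - 25 t$)
$28083 + z{\left(U{\left(6 \right)},-47 \right)} = 28083 - \left(2 + 25 \cdot 6^{2}\right) = 28083 - 902 = 27181$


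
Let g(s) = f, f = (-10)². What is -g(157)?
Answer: -100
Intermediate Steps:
f = 100
g(s) = 100
-g(157) = -1*100 = -100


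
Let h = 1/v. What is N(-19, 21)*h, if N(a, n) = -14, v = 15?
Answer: -14/15 ≈ -0.93333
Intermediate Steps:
h = 1/15 ≈ 0.066667
N(-19, 21)*h = -14*1/15 = -14/15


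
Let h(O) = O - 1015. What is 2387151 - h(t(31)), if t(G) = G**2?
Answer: 2387205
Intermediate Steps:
h(O) = -1015 + O
2387151 - h(t(31)) = 2387151 - (-1015 + 31**2) = 2387151 - (-1015 + 961) = 2387151 - 1*(-54) = 2387151 + 54 = 2387205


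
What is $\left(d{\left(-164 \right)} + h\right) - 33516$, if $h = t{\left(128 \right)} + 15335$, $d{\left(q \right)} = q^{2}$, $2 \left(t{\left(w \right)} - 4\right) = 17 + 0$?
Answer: $\frac{17455}{2} \approx 8727.5$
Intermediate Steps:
$t{\left(w \right)} = \frac{25}{2}$ ($t{\left(w \right)} = 4 + \frac{17 + 0}{2} = 4 + \frac{1}{2} \cdot 17 = 4 + \frac{17}{2} = \frac{25}{2}$)
$h = \frac{30695}{2}$ ($h = \frac{25}{2} + 15335 = \frac{30695}{2} \approx 15348.0$)
$\left(d{\left(-164 \right)} + h\right) - 33516 = \left(\left(-164\right)^{2} + \frac{30695}{2}\right) - 33516 = \left(26896 + \frac{30695}{2}\right) - 33516 = \frac{84487}{2} - 33516 = \frac{17455}{2}$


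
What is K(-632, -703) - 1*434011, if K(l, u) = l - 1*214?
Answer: -434857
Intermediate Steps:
K(l, u) = -214 + l (K(l, u) = l - 214 = -214 + l)
K(-632, -703) - 1*434011 = (-214 - 632) - 1*434011 = -846 - 434011 = -434857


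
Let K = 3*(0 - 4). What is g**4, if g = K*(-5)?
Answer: 12960000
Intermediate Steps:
K = -12 (K = 3*(-4) = -12)
g = 60 (g = -12*(-5) = 60)
g**4 = 60**4 = 12960000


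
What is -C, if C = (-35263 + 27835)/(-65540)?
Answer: -1857/16385 ≈ -0.11334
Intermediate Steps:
C = 1857/16385 (C = -7428*(-1/65540) = 1857/16385 ≈ 0.11334)
-C = -1*1857/16385 = -1857/16385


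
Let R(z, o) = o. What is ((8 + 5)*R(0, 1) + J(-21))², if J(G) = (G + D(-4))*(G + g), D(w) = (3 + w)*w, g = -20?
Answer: 504100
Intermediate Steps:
D(w) = w*(3 + w)
J(G) = (-20 + G)*(4 + G) (J(G) = (G - 4*(3 - 4))*(G - 20) = (G - 4*(-1))*(-20 + G) = (G + 4)*(-20 + G) = (4 + G)*(-20 + G) = (-20 + G)*(4 + G))
((8 + 5)*R(0, 1) + J(-21))² = ((8 + 5)*1 + (-80 + (-21)² - 16*(-21)))² = (13*1 + (-80 + 441 + 336))² = (13 + 697)² = 710² = 504100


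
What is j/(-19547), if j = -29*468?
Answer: 13572/19547 ≈ 0.69433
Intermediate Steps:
j = -13572
j/(-19547) = -13572/(-19547) = -13572*(-1/19547) = 13572/19547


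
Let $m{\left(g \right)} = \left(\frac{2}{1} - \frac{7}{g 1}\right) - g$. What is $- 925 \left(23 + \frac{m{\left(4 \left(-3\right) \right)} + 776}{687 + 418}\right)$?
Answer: $- \frac{58176395}{2652} \approx -21937.0$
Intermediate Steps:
$m{\left(g \right)} = 2 - g - \frac{7}{g}$ ($m{\left(g \right)} = \left(2 \cdot 1 - \frac{7}{g}\right) - g = \left(2 - \frac{7}{g}\right) - g = 2 - g - \frac{7}{g}$)
$- 925 \left(23 + \frac{m{\left(4 \left(-3\right) \right)} + 776}{687 + 418}\right) = - 925 \left(23 + \frac{\left(2 - 4 \left(-3\right) - \frac{7}{4 \left(-3\right)}\right) + 776}{687 + 418}\right) = - 925 \left(23 + \frac{\left(2 - -12 - \frac{7}{-12}\right) + 776}{1105}\right) = - 925 \left(23 + \left(\left(2 + 12 - - \frac{7}{12}\right) + 776\right) \frac{1}{1105}\right) = - 925 \left(23 + \left(\left(2 + 12 + \frac{7}{12}\right) + 776\right) \frac{1}{1105}\right) = - 925 \left(23 + \left(\frac{175}{12} + 776\right) \frac{1}{1105}\right) = - 925 \left(23 + \frac{9487}{12} \cdot \frac{1}{1105}\right) = - 925 \left(23 + \frac{9487}{13260}\right) = \left(-925\right) \frac{314467}{13260} = - \frac{58176395}{2652}$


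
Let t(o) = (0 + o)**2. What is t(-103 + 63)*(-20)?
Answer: -32000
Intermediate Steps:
t(o) = o**2
t(-103 + 63)*(-20) = (-103 + 63)**2*(-20) = (-40)**2*(-20) = 1600*(-20) = -32000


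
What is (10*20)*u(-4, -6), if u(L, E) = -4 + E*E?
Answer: 6400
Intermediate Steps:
u(L, E) = -4 + E²
(10*20)*u(-4, -6) = (10*20)*(-4 + (-6)²) = 200*(-4 + 36) = 200*32 = 6400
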